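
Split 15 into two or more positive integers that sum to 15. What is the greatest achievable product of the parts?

Define m[k] = max over 1≤i<k of i · max(k−i, m[k−i]); the inner max lets the remainder stay uncut if that's better.
Small cases: m[2]=1, m[3]=2, m[4]=4, m[5]=6, m[6]=9, m[7]=12, m[8]=18.
m[9] = 3×max(6,9) = 3×9 = 27
m[10] = 2×max(8,18) = 2×18 = 36
m[11] = 2×max(9,27) = 2×27 = 54
m[12] = 3×max(9,27) = 3×27 = 81
m[13] = 2×max(11,54) = 2×54 = 108
m[14] = 2×max(12,81) = 2×81 = 162
m[15] = 3×max(12,81) = 3×81 = 243
One optimal split: 3 + 3 + 3 + 3 + 3; product 3×3×3×3×3 = 243.

243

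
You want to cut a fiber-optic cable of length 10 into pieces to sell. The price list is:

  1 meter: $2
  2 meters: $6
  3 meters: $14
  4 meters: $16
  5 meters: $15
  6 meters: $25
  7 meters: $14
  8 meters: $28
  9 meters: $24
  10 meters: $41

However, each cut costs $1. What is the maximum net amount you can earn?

Consider every possible first cut. r[k] is the best of p[i]+r[k−i] over all sellable i≤k, charging 1 whenever i<k.
r[1] = 2
r[2] = max(2+2-1, 6+0) = 6
r[3] = max(2+6-1, 6+2-1, 14+0) = 14
r[4] = max(2+14-1, 6+6-1, 14+2-1, 16+0) = 16
r[5] = max(2+16-1, 6+14-1, 14+6-1, 16+2-1, 15+0) = 19
r[6] = max(2+19-1, 6+16-1, 14+14-1, 16+6-1, 15+2-1, 25+0) = 27
r[7] = max(2+27-1, 6+19-1, 14+16-1, …, 25+2-1, 14+0) = 29
r[8] = max(2+29-1, 6+27-1, 14+19-1, …, 14+2-1, 28+0) = 32
r[9] = max(2+32-1, 6+29-1, 14+27-1, …, 28+2-1, 24+0) = 40
r[10] = max(2+40-1, 6+32-1, 14+29-1, …, 24+2-1, 41+0) = 42
One optimal plan: pieces 4 + 3 + 3 (2 cuts) → $44 − $2 = $42.

42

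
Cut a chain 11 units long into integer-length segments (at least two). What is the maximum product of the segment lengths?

Define m[k] = max over 1≤i<k of i · max(k−i, m[k−i]); the inner max lets the remainder stay uncut if that's better.
m[2] = 1·max(1,0) = 1·1 = 1
m[3] = max(1·2, 2·1) = 2
m[4] = max(1·3, 2·2, 3·1) = 4
m[5] = max(1·4, 2·3, 3·2, 4·1) = 6
m[6] = max(1·6, 2·4, 3·3, 4·2, 5·1) = 9
m[7] = max(1·9, 2·6, 3·4, 4·3, 5·2, 6·1) = 12
m[8] = max(1·12, 2·9, 3·6, …, 6·2, 7·1) = 18
m[9] = max(1·18, 2·12, 3·9, …, 7·2, 8·1) = 27
m[10] = max(1·27, 2·18, 3·12, …, 8·2, 9·1) = 36
m[11] = max(1·36, 2·27, 3·18, …, 9·2, 10·1) = 54
One optimal split: 3 + 3 + 3 + 2; product 3·3·3·2 = 54.

54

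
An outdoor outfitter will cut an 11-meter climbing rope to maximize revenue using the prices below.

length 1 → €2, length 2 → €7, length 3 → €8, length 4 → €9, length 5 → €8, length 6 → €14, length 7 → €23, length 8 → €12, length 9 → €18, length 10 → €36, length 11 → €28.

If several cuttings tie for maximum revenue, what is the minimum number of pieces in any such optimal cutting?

2

Let r[k] be the best obtainable value from length k. For each k, try every first piece i and keep the best of price[i] + r[k−i].
r[1] = 2
r[2] = max(2+2, 7+0) = 7
r[3] = max(2+7, 7+2, 8+0) = 9
r[4] = max(2+9, 7+7, 8+2, 9+0) = 14
r[5] = max(2+14, 7+9, 8+7, 9+2, 8+0) = 16
r[6] = max(2+16, 7+14, 8+9, 9+7, 8+2, 14+0) = 21
r[7] = max(2+21, 7+16, 8+14, …, 14+2, 23+0) = 23
r[8] = max(2+23, 7+21, 8+16, …, 23+2, 12+0) = 28
r[9] = max(2+28, 7+23, 8+21, …, 12+2, 18+0) = 30
r[10] = max(2+30, 7+28, 8+23, …, 18+2, 36+0) = 36
r[11] = max(2+36, 7+30, 8+28, …, 36+2, 28+0) = 38
Maximum revenue is €38.
Now minimize piece count subject to staying optimal: for each k, pieces[k] = 1 + min over i with p[i]+r[k−i]=r[k] of pieces[k−i].
pieces[8] = 4
pieces[9] = 2
pieces[10] = 1
pieces[11] = 2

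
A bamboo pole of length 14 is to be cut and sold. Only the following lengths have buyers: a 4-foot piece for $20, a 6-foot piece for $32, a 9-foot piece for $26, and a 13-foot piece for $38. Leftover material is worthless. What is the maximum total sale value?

72

Let best[k] be the best obtainable value from length k. For each k, try every first piece i and keep the best of price[i] + best[k−i].
best[1] = 0
best[2] = 0
best[3] = 0
best[4] = 20
best[5] = 20
best[6] = max(20+0, 32+0) = 32
best[7] = max(20+0, 32+0) = 32
best[8] = max(20+20, 32+0) = 40
best[9] = max(20+20, 32+0, 26+0) = 40
best[10] = max(20+32, 32+20, 26+0) = 52
best[11] = max(20+32, 32+20, 26+0) = 52
best[12] = max(20+40, 32+32, 26+0) = 64
best[13] = max(20+40, 32+32, 26+20, 38+0) = 64
best[14] = max(20+52, 32+40, 26+20, 38+0) = 72
One optimal cutting: 6 + 4 + 4 → $72.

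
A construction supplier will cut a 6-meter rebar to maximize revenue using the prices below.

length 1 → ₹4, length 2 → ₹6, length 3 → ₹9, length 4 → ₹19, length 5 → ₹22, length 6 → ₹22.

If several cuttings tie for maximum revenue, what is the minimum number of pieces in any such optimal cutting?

Consider every possible first cut. r[k] is the best of p[i]+r[k−i] over all sellable i≤k.
r[1] = 4
r[2] = 8  (first piece 1, then r[1]=4)
r[3] = 12  (first piece 1, then r[2]=8)
r[4] = 19
r[5] = 23  (first piece 1, then r[4]=19)
r[6] = 27  (first piece 1, then r[5]=23)
Maximum revenue is ₹27.
Now minimize piece count subject to staying optimal: for each k, pieces[k] = 1 + min over i with p[i]+r[k−i]=r[k] of pieces[k−i].
pieces[3] = 3
pieces[4] = 1
pieces[5] = 2
pieces[6] = 3

3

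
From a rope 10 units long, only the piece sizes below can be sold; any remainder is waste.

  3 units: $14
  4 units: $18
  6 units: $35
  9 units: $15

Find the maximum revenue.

53

Build best[k] bottom-up: best[k] = max over allowed piece i of (p[i] + best[k−i]).
best[1] = 0
best[2] = 0
best[3] = 14
best[4] = max(14+0, 18+0) = 18
best[5] = max(14+0, 18+0) = 18
best[6] = max(14+14, 18+0, 35+0) = 35
best[7] = max(14+18, 18+14, 35+0) = 35
best[8] = max(14+18, 18+18, 35+0) = 36
best[9] = max(14+35, 18+18, 35+14, 15+0) = 49
best[10] = max(14+35, 18+35, 35+18, 15+0) = 53
One optimal cutting: 6 + 4 → $53.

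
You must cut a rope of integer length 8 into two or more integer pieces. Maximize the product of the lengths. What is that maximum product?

18

Let m[k] be the best product for length k (with at least one cut). For each first piece i, the rest contributes max(k−i, m[k−i]).
m[2] = 1·max(1,0) = 1·1 = 1
m[3] = 1·max(2,1) = 1·2 = 2
m[4] = 2·max(2,1) = 2·2 = 4
m[5] = 2·max(3,2) = 2·3 = 6
m[6] = 3·max(3,2) = 3·3 = 9
m[7] = 2·max(5,6) = 2·6 = 12
m[8] = 2·max(6,9) = 2·9 = 18
One optimal split: 3 + 3 + 2; product 3·3·2 = 18.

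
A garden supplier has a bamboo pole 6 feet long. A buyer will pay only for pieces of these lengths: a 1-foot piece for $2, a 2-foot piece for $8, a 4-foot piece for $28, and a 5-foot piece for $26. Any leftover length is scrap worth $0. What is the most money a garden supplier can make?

36

Let r[k] be the best obtainable value from length k. For each k, try every first piece i and keep the best of price[i] + r[k−i].
r[1] = 2
r[2] = max(2+2, 8+0) = 8
r[3] = max(2+8, 8+2) = 10
r[4] = max(2+10, 8+8, 28+0) = 28
r[5] = max(2+28, 8+10, 28+2, 26+0) = 30
r[6] = max(2+30, 8+28, 28+8, 26+2) = 36
One optimal cutting: 4 + 2 → $36.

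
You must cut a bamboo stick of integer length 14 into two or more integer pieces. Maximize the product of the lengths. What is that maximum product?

162

Define f[k] = max over 1≤i<k of i · max(k−i, f[k−i]); the inner max lets the remainder stay uncut if that's better.
Small cases: f[2]=1, f[3]=2, f[4]=4, f[5]=6, f[6]=9, f[7]=12, f[8]=18.
f[9] = 3·max(6,9) = 3·9 = 27
f[10] = 2·max(8,18) = 2·18 = 36
f[11] = 2·max(9,27) = 2·27 = 54
f[12] = 3·max(9,27) = 3·27 = 81
f[13] = 2·max(11,54) = 2·54 = 108
f[14] = 2·max(12,81) = 2·81 = 162
One optimal split: 3 + 3 + 3 + 3 + 2; product 3·3·3·3·2 = 162.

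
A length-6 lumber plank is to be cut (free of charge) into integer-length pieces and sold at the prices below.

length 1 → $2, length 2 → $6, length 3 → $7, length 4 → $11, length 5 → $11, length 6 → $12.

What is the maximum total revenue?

Consider every possible first cut. R[k] is the best of p[i]+R[k−i] over all sellable i≤k.
R[1] = 2
R[2] = 6
R[3] = 8  (first piece 1, then R[2]=6)
R[4] = 12  (first piece 2, then R[2]=6)
R[5] = 14  (first piece 1, then R[4]=12)
R[6] = 18  (first piece 2, then R[4]=12)
One optimal cutting: 2 + 2 + 2 → $6 + $6 + $6 = $18.

18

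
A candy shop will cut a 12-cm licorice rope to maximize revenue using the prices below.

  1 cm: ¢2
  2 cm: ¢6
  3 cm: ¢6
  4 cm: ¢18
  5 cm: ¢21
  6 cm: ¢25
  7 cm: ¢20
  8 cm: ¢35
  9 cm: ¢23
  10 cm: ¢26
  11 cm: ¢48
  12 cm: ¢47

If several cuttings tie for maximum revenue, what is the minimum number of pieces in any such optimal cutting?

Consider every possible first cut. r[k] is the best of p[i]+r[k−i] over all sellable i≤k.
r[1] = 2
r[2] = 6
r[3] = 8  (first piece 1, then r[2]=6)
r[4] = 18
r[5] = 21
r[6] = 25
r[7] = 27  (first piece 1, then r[6]=25)
r[8] = 36  (first piece 4, then r[4]=18)
r[9] = 39  (first piece 4, then r[5]=21)
r[10] = 43  (first piece 4, then r[6]=25)
r[11] = 48
r[12] = 54  (first piece 4, then r[8]=36)
Maximum revenue is ¢54.
Now minimize piece count subject to staying optimal: for each k, pieces[k] = 1 + min over i with p[i]+r[k−i]=r[k] of pieces[k−i].
pieces[9] = 2
pieces[10] = 2
pieces[11] = 1
pieces[12] = 3

3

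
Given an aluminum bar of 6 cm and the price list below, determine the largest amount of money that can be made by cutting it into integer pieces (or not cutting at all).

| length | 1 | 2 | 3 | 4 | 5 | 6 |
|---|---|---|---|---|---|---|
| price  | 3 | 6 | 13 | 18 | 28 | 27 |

31

Let R[k] be the best obtainable value from length k. For each k, try every first piece i and keep the best of price[i] + R[k−i].
R[1] = 3
R[2] = 6  (first piece 1, then R[1]=3)
R[3] = 13
R[4] = 18
R[5] = 28
R[6] = 31  (first piece 1, then R[5]=28)
One optimal cutting: 5 + 1 → $28 + $3 = $31.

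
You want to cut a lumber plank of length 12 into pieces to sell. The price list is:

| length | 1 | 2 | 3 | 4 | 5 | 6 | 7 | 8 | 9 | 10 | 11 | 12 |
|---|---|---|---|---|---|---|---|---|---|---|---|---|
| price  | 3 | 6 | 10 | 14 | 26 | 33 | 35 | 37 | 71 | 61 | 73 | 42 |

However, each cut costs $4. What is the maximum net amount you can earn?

77

Build r[k] bottom-up: r[k] = max over allowed piece i of (p[i] + r[k−i]) − 4 per cut.
r[1] = 3
r[2] = max(3+3-4, 6+0) = 6
r[3] = max(3+6-4, 6+3-4, 10+0) = 10
r[4] = max(3+10-4, 6+6-4, 10+3-4, 14+0) = 14
r[5] = max(3+14-4, 6+10-4, 10+6-4, 14+3-4, 26+0) = 26
r[6] = max(3+26-4, 6+14-4, 10+10-4, 14+6-4, 26+3-4, 33+0) = 33
r[7] = max(3+33-4, 6+26-4, 10+14-4, …, 33+3-4, 35+0) = 35
r[8] = max(3+35-4, 6+33-4, 10+26-4, …, 35+3-4, 37+0) = 37
r[9] = max(3+37-4, 6+35-4, 10+33-4, …, 37+3-4, 71+0) = 71
r[10] = max(3+71-4, 6+37-4, 10+35-4, …, 71+3-4, 61+0) = 70
r[11] = max(3+70-4, 6+71-4, 10+37-4, …, 61+3-4, 73+0) = 73
r[12] = max(3+73-4, 6+70-4, 10+71-4, …, 73+3-4, 42+0) = 77
One optimal plan: pieces 9 + 3 (1 cut) → $81 − $4 = $77.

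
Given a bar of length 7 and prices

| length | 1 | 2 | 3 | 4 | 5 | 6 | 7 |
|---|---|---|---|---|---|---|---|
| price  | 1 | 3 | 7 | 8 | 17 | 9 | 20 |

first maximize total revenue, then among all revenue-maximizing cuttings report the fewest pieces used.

1

Build r[k] bottom-up: r[k] = max over allowed piece i of (p[i] + r[k−i]).
r[1] = 1
r[2] = max(1+1, 3+0) = 3
r[3] = max(1+3, 3+1, 7+0) = 7
r[4] = max(1+7, 3+3, 7+1, 8+0) = 8
r[5] = max(1+8, 3+7, 7+3, 8+1, 17+0) = 17
r[6] = max(1+17, 3+8, 7+7, 8+3, 17+1, 9+0) = 18
r[7] = max(1+18, 3+17, 7+8, …, 9+1, 20+0) = 20
Maximum revenue is $20.
Now minimize piece count subject to staying optimal: for each k, pieces[k] = 1 + min over i with p[i]+r[k−i]=r[k] of pieces[k−i].
pieces[4] = 1
pieces[5] = 1
pieces[6] = 2
pieces[7] = 1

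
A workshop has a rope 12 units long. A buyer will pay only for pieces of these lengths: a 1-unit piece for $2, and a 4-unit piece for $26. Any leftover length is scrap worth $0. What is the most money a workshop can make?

Let r[k] be the best obtainable value from length k. For each k, try every first piece i and keep the best of price[i] + r[k−i].
r[1] = 2
r[2] = 4  (first piece 1, then r[1]=2)
r[3] = 6  (first piece 1, then r[2]=4)
r[4] = 26
r[5] = 28  (first piece 1, then r[4]=26)
r[6] = 30  (first piece 1, then r[5]=28)
r[7] = 32  (first piece 1, then r[6]=30)
r[8] = 52  (first piece 4, then r[4]=26)
r[9] = 54  (first piece 1, then r[8]=52)
r[10] = 56  (first piece 1, then r[9]=54)
r[11] = 58  (first piece 1, then r[10]=56)
r[12] = 78  (first piece 4, then r[8]=52)
One optimal cutting: 4 + 4 + 4 → $78.

78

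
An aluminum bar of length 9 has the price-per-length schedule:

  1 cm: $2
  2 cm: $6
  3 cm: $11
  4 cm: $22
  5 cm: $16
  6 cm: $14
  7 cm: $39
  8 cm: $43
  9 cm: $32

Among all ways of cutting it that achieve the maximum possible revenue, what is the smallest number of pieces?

3

Consider every possible first cut. r[k] is the best of p[i]+r[k−i] over all sellable i≤k.
r[1] = 2
r[2] = max(2+2, 6+0) = 6
r[3] = max(2+6, 6+2, 11+0) = 11
r[4] = max(2+11, 6+6, 11+2, 22+0) = 22
r[5] = max(2+22, 6+11, 11+6, 22+2, 16+0) = 24
r[6] = max(2+24, 6+22, 11+11, 22+6, 16+2, 14+0) = 28
r[7] = max(2+28, 6+24, 11+22, …, 14+2, 39+0) = 39
r[8] = max(2+39, 6+28, 11+24, …, 39+2, 43+0) = 44
r[9] = max(2+44, 6+39, 11+28, …, 43+2, 32+0) = 46
Maximum revenue is $46.
Now minimize piece count subject to staying optimal: for each k, pieces[k] = 1 + min over i with p[i]+r[k−i]=r[k] of pieces[k−i].
pieces[6] = 2
pieces[7] = 1
pieces[8] = 2
pieces[9] = 3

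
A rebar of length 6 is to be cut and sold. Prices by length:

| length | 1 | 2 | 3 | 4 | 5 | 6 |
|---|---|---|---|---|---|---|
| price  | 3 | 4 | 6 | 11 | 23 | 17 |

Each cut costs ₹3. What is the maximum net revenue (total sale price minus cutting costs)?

Consider every possible first cut. net[k] is the best of p[i]+net[k−i] over all sellable i≤k, charging 3 whenever i<k.
net[1] = 3
net[2] = 4
net[3] = 6
net[4] = 11
net[5] = 23
net[6] = 23  (first piece 1, then net[5]=23)
One optimal plan: pieces 5 + 1 (1 cut) → ₹26 − ₹3 = ₹23.

23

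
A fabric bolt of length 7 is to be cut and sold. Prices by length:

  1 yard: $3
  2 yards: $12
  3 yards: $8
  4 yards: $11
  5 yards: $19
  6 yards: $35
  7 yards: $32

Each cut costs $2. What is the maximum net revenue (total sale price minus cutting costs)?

36

Build net[k] bottom-up: net[k] = max over allowed piece i of (p[i] + net[k−i]) − 2 per cut.
net[1] = 3
net[2] = max(3+3-2, 12+0) = 12
net[3] = max(3+12-2, 12+3-2, 8+0) = 13
net[4] = max(3+13-2, 12+12-2, 8+3-2, 11+0) = 22
net[5] = max(3+22-2, 12+13-2, 8+12-2, 11+3-2, 19+0) = 23
net[6] = max(3+23-2, 12+22-2, 8+13-2, 11+12-2, 19+3-2, 35+0) = 35
net[7] = max(3+35-2, 12+23-2, 8+22-2, …, 35+3-2, 32+0) = 36
One optimal plan: pieces 6 + 1 (1 cut) → $38 − $2 = $36.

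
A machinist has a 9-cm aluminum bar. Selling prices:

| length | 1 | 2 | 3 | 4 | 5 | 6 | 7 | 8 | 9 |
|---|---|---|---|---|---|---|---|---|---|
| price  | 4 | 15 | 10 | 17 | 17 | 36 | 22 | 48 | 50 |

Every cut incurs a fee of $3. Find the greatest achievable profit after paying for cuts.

Consider every possible first cut. net[k] is the best of p[i]+net[k−i] over all sellable i≤k, charging 3 whenever i<k.
net[1] = 4
net[2] = max(4+4-3, 15+0) = 15
net[3] = max(4+15-3, 15+4-3, 10+0) = 16
net[4] = max(4+16-3, 15+15-3, 10+4-3, 17+0) = 27
net[5] = max(4+27-3, 15+16-3, 10+15-3, 17+4-3, 17+0) = 28
net[6] = max(4+28-3, 15+27-3, 10+16-3, 17+15-3, 17+4-3, 36+0) = 39
net[7] = max(4+39-3, 15+28-3, 10+27-3, …, 36+4-3, 22+0) = 40
net[8] = max(4+40-3, 15+39-3, 10+28-3, …, 22+4-3, 48+0) = 51
net[9] = max(4+51-3, 15+40-3, 10+39-3, …, 48+4-3, 50+0) = 52
One optimal plan: pieces 2 + 2 + 2 + 2 + 1 (4 cuts) → $64 − $12 = $52.

52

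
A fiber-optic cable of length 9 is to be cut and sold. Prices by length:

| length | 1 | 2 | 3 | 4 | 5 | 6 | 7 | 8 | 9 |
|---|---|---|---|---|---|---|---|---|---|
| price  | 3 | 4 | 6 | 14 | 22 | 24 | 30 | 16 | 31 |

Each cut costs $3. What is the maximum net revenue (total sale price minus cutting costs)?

Let net[k] be the best obtainable value from length k. For each k, try every first piece i and keep the best of price[i] + net[k−i] minus the 3 cut fee when i<k.
net[1] = 3
net[2] = 4
net[3] = 6
net[4] = 14
net[5] = 22
net[6] = 24
net[7] = 30
net[8] = 30  (first piece 1, then net[7]=30)
net[9] = 33  (first piece 4, then net[5]=22)
One optimal plan: pieces 5 + 4 (1 cut) → $36 − $3 = $33.

33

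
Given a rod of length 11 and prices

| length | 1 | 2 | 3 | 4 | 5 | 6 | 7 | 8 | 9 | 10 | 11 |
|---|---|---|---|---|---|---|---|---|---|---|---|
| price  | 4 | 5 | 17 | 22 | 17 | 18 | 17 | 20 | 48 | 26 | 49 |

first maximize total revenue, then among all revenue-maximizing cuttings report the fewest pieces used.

Let r[k] be the best obtainable value from length k. For each k, try every first piece i and keep the best of price[i] + r[k−i].
r[1] = 4
r[2] = 8  (first piece 1, then r[1]=4)
r[3] = 17
r[4] = 22
r[5] = 26  (first piece 1, then r[4]=22)
r[6] = 34  (first piece 3, then r[3]=17)
r[7] = 39  (first piece 3, then r[4]=22)
r[8] = 44  (first piece 4, then r[4]=22)
r[9] = 51  (first piece 3, then r[6]=34)
r[10] = 56  (first piece 3, then r[7]=39)
r[11] = 61  (first piece 3, then r[8]=44)
Maximum revenue is €61.
Now minimize piece count subject to staying optimal: for each k, pieces[k] = 1 + min over i with p[i]+r[k−i]=r[k] of pieces[k−i].
pieces[8] = 2
pieces[9] = 3
pieces[10] = 3
pieces[11] = 3

3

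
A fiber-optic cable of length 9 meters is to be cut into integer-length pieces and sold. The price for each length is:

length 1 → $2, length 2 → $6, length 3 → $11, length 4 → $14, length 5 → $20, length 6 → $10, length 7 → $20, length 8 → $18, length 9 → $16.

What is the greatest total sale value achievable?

Build best[k] bottom-up: best[k] = max over allowed piece i of (p[i] + best[k−i]).
best[1] = 2
best[2] = max(2+2, 6+0) = 6
best[3] = max(2+6, 6+2, 11+0) = 11
best[4] = max(2+11, 6+6, 11+2, 14+0) = 14
best[5] = max(2+14, 6+11, 11+6, 14+2, 20+0) = 20
best[6] = max(2+20, 6+14, 11+11, 14+6, 20+2, 10+0) = 22
best[7] = max(2+22, 6+20, 11+14, …, 10+2, 20+0) = 26
best[8] = max(2+26, 6+22, 11+20, …, 20+2, 18+0) = 31
best[9] = max(2+31, 6+26, 11+22, …, 18+2, 16+0) = 34
One optimal cutting: 5 + 4 → $20 + $14 = $34.

34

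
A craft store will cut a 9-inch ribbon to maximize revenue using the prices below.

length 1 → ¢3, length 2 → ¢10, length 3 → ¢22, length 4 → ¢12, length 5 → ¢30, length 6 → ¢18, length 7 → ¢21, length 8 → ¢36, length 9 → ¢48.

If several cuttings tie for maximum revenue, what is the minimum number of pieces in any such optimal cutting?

3

Let r[k] be the best obtainable value from length k. For each k, try every first piece i and keep the best of price[i] + r[k−i].
r[1] = 3
r[2] = 10
r[3] = 22
r[4] = 25  (first piece 1, then r[3]=22)
r[5] = 32  (first piece 2, then r[3]=22)
r[6] = 44  (first piece 3, then r[3]=22)
r[7] = 47  (first piece 1, then r[6]=44)
r[8] = 54  (first piece 2, then r[6]=44)
r[9] = 66  (first piece 3, then r[6]=44)
Maximum revenue is ¢66.
Now minimize piece count subject to staying optimal: for each k, pieces[k] = 1 + min over i with p[i]+r[k−i]=r[k] of pieces[k−i].
pieces[6] = 2
pieces[7] = 3
pieces[8] = 3
pieces[9] = 3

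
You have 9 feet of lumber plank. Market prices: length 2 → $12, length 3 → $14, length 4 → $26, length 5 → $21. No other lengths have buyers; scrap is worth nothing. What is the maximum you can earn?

Build f[k] bottom-up: f[k] = max over allowed piece i of (p[i] + f[k−i]).
f[1] = 0
f[2] = 12
f[3] = 14
f[4] = 26
f[5] = 26
f[6] = 38  (first piece 2, then f[4]=26)
f[7] = 40  (first piece 3, then f[4]=26)
f[8] = 52  (first piece 4, then f[4]=26)
f[9] = 52
One optimal cutting: pieces 4 + 4 with 1 foot of scrap → $52.

52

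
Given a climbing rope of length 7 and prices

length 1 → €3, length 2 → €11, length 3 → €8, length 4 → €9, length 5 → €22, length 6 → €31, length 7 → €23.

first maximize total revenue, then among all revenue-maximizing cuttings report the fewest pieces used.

Consider every possible first cut. r[k] is the best of p[i]+r[k−i] over all sellable i≤k.
r[1] = 3
r[2] = max(3+3, 11+0) = 11
r[3] = max(3+11, 11+3, 8+0) = 14
r[4] = max(3+14, 11+11, 8+3, 9+0) = 22
r[5] = max(3+22, 11+14, 8+11, 9+3, 22+0) = 25
r[6] = max(3+25, 11+22, 8+14, 9+11, 22+3, 31+0) = 33
r[7] = max(3+33, 11+25, 8+22, …, 31+3, 23+0) = 36
Maximum revenue is €36.
Now minimize piece count subject to staying optimal: for each k, pieces[k] = 1 + min over i with p[i]+r[k−i]=r[k] of pieces[k−i].
pieces[4] = 2
pieces[5] = 3
pieces[6] = 3
pieces[7] = 4

4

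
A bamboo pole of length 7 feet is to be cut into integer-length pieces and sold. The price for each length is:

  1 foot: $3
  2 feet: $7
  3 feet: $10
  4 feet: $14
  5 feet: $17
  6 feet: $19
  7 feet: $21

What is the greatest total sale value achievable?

24

Build best[k] bottom-up: best[k] = max over allowed piece i of (p[i] + best[k−i]).
best[1] = 3
best[2] = 7
best[3] = 10  (first piece 1, then best[2]=7)
best[4] = 14  (first piece 2, then best[2]=7)
best[5] = 17  (first piece 1, then best[4]=14)
best[6] = 21  (first piece 2, then best[4]=14)
best[7] = 24  (first piece 1, then best[6]=21)
One optimal cutting: 2 + 2 + 2 + 1 → $7 + $7 + $7 + $3 = $24.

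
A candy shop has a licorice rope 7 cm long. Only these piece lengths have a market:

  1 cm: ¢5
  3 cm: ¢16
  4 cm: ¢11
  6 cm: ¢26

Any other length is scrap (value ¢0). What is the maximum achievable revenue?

Let f[k] be the best obtainable value from length k. For each k, try every first piece i and keep the best of price[i] + f[k−i].
f[1] = 5
f[2] = 10  (first piece 1, then f[1]=5)
f[3] = max(5+10, 16+0) = 16
f[4] = max(5+16, 16+5, 11+0) = 21
f[5] = max(5+21, 16+10, 11+5) = 26
f[6] = max(5+26, 16+16, 11+10, 26+0) = 32
f[7] = max(5+32, 16+21, 11+16, 26+5) = 37
One optimal cutting: 3 + 3 + 1 → ¢37.

37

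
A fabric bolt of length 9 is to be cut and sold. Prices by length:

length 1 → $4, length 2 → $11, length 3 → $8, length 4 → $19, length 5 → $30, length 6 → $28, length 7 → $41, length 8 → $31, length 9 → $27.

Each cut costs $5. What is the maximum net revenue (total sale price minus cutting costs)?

Let v[k] be the best obtainable value from length k. For each k, try every first piece i and keep the best of price[i] + v[k−i] minus the 5 cut fee when i<k.
v[1] = 4
v[2] = max(4+4-5, 11+0) = 11
v[3] = max(4+11-5, 11+4-5, 8+0) = 10
v[4] = max(4+10-5, 11+11-5, 8+4-5, 19+0) = 19
v[5] = max(4+19-5, 11+10-5, 8+11-5, 19+4-5, 30+0) = 30
v[6] = max(4+30-5, 11+19-5, 8+10-5, 19+11-5, 30+4-5, 28+0) = 29
v[7] = max(4+29-5, 11+30-5, 8+19-5, …, 28+4-5, 41+0) = 41
v[8] = max(4+41-5, 11+29-5, 8+30-5, …, 41+4-5, 31+0) = 40
v[9] = max(4+40-5, 11+41-5, 8+29-5, …, 31+4-5, 27+0) = 47
One optimal plan: pieces 7 + 2 (1 cut) → $52 − $5 = $47.

47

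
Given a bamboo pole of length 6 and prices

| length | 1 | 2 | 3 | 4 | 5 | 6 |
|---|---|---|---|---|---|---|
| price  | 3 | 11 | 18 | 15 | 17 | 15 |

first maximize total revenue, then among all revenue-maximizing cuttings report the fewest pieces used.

2

Build r[k] bottom-up: r[k] = max over allowed piece i of (p[i] + r[k−i]).
r[1] = 3
r[2] = max(3+3, 11+0) = 11
r[3] = max(3+11, 11+3, 18+0) = 18
r[4] = max(3+18, 11+11, 18+3, 15+0) = 22
r[5] = max(3+22, 11+18, 18+11, 15+3, 17+0) = 29
r[6] = max(3+29, 11+22, 18+18, 15+11, 17+3, 15+0) = 36
Maximum revenue is $36.
Now minimize piece count subject to staying optimal: for each k, pieces[k] = 1 + min over i with p[i]+r[k−i]=r[k] of pieces[k−i].
pieces[3] = 1
pieces[4] = 2
pieces[5] = 2
pieces[6] = 2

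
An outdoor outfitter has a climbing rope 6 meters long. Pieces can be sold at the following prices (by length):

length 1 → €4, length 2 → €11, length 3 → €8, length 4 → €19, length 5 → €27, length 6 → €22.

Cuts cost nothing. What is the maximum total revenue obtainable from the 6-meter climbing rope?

Consider every possible first cut. r[k] is the best of p[i]+r[k−i] over all sellable i≤k.
r[1] = 4
r[2] = max(4+4, 11+0) = 11
r[3] = max(4+11, 11+4, 8+0) = 15
r[4] = max(4+15, 11+11, 8+4, 19+0) = 22
r[5] = max(4+22, 11+15, 8+11, 19+4, 27+0) = 27
r[6] = max(4+27, 11+22, 8+15, 19+11, 27+4, 22+0) = 33
One optimal cutting: 2 + 2 + 2 → €11 + €11 + €11 = €33.

33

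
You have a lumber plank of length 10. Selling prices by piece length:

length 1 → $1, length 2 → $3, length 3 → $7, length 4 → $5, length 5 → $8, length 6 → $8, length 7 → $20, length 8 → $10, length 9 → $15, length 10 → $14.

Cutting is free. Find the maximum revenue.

27

Let v[k] be the best obtainable value from length k. For each k, try every first piece i and keep the best of price[i] + v[k−i].
v[1] = 1
v[2] = max(1+1, 3+0) = 3
v[3] = max(1+3, 3+1, 7+0) = 7
v[4] = max(1+7, 3+3, 7+1, 5+0) = 8
v[5] = max(1+8, 3+7, 7+3, 5+1, 8+0) = 10
v[6] = max(1+10, 3+8, 7+7, 5+3, 8+1, 8+0) = 14
v[7] = max(1+14, 3+10, 7+8, …, 8+1, 20+0) = 20
v[8] = max(1+20, 3+14, 7+10, …, 20+1, 10+0) = 21
v[9] = max(1+21, 3+20, 7+14, …, 10+1, 15+0) = 23
v[10] = max(1+23, 3+21, 7+20, …, 15+1, 14+0) = 27
One optimal cutting: 7 + 3 → $20 + $7 = $27.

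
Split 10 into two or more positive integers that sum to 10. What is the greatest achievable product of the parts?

Let P[k] be the best product for length k (with at least one cut). For each first piece i, the rest contributes max(k−i, P[k−i]).
P[2] = 1×max(1,0) = 1×1 = 1
P[3] = max(1×2, 2×1) = 2
P[4] = max(1×3, 2×2, 3×1) = 4
P[5] = max(1×4, 2×3, 3×2, 4×1) = 6
P[6] = max(1×6, 2×4, 3×3, 4×2, 5×1) = 9
P[7] = max(1×9, 2×6, 3×4, 4×3, 5×2, 6×1) = 12
P[8] = max(1×12, 2×9, 3×6, …, 6×2, 7×1) = 18
P[9] = max(1×18, 2×12, 3×9, …, 7×2, 8×1) = 27
P[10] = max(1×27, 2×18, 3×12, …, 8×2, 9×1) = 36
One optimal split: 3 + 3 + 2 + 2; product 3×3×2×2 = 36.

36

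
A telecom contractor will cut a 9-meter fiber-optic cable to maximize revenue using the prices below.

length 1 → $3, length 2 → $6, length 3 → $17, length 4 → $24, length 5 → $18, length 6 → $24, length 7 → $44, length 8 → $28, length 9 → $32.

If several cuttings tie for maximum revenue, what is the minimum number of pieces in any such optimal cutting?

Let r[k] be the best obtainable value from length k. For each k, try every first piece i and keep the best of price[i] + r[k−i].
r[1] = 3
r[2] = max(3+3, 6+0) = 6
r[3] = max(3+6, 6+3, 17+0) = 17
r[4] = max(3+17, 6+6, 17+3, 24+0) = 24
r[5] = max(3+24, 6+17, 17+6, 24+3, 18+0) = 27
r[6] = max(3+27, 6+24, 17+17, 24+6, 18+3, 24+0) = 34
r[7] = max(3+34, 6+27, 17+24, …, 24+3, 44+0) = 44
r[8] = max(3+44, 6+34, 17+27, …, 44+3, 28+0) = 48
r[9] = max(3+48, 6+44, 17+34, …, 28+3, 32+0) = 51
Maximum revenue is $51.
Now minimize piece count subject to staying optimal: for each k, pieces[k] = 1 + min over i with p[i]+r[k−i]=r[k] of pieces[k−i].
pieces[6] = 2
pieces[7] = 1
pieces[8] = 2
pieces[9] = 3

3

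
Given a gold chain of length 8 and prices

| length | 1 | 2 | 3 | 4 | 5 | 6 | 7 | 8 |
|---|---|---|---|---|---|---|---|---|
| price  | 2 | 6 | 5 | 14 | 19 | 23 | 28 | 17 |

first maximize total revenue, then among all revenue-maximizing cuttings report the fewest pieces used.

2

Build r[k] bottom-up: r[k] = max over allowed piece i of (p[i] + r[k−i]).
r[1] = 2
r[2] = 6
r[3] = 8  (first piece 1, then r[2]=6)
r[4] = 14
r[5] = 19
r[6] = 23
r[7] = 28
r[8] = 30  (first piece 1, then r[7]=28)
Maximum revenue is $30.
Now minimize piece count subject to staying optimal: for each k, pieces[k] = 1 + min over i with p[i]+r[k−i]=r[k] of pieces[k−i].
pieces[5] = 1
pieces[6] = 1
pieces[7] = 1
pieces[8] = 2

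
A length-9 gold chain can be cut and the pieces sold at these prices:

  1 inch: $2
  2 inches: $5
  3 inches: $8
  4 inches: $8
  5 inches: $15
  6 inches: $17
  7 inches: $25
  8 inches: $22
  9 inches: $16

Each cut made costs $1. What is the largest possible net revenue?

Let v[k] be the best obtainable value from length k. For each k, try every first piece i and keep the best of price[i] + v[k−i] minus the 1 cut fee when i<k.
v[1] = 2
v[2] = max(2+2-1, 5+0) = 5
v[3] = max(2+5-1, 5+2-1, 8+0) = 8
v[4] = max(2+8-1, 5+5-1, 8+2-1, 8+0) = 9
v[5] = max(2+9-1, 5+8-1, 8+5-1, 8+2-1, 15+0) = 15
v[6] = max(2+15-1, 5+9-1, 8+8-1, 8+5-1, 15+2-1, 17+0) = 17
v[7] = max(2+17-1, 5+15-1, 8+9-1, …, 17+2-1, 25+0) = 25
v[8] = max(2+25-1, 5+17-1, 8+15-1, …, 25+2-1, 22+0) = 26
v[9] = max(2+26-1, 5+25-1, 8+17-1, …, 22+2-1, 16+0) = 29
One optimal plan: pieces 7 + 2 (1 cut) → $30 − $1 = $29.

29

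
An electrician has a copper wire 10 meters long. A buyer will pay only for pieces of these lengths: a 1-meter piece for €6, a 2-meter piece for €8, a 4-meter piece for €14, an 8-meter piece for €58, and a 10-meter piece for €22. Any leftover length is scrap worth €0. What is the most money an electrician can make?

Let best[k] be the best obtainable value from length k. For each k, try every first piece i and keep the best of price[i] + best[k−i].
best[1] = 6
best[2] = 12  (first piece 1, then best[1]=6)
best[3] = 18  (first piece 1, then best[2]=12)
best[4] = 24  (first piece 1, then best[3]=18)
best[5] = 30  (first piece 1, then best[4]=24)
best[6] = 36  (first piece 1, then best[5]=30)
best[7] = 42  (first piece 1, then best[6]=36)
best[8] = 58
best[9] = 64  (first piece 1, then best[8]=58)
best[10] = 70  (first piece 1, then best[9]=64)
One optimal cutting: 8 + 1 + 1 → €70.

70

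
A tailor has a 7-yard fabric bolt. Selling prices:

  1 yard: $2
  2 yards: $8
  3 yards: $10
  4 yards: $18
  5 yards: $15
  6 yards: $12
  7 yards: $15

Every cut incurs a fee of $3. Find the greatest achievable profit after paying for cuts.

Let v[k] be the best obtainable value from length k. For each k, try every first piece i and keep the best of price[i] + v[k−i] minus the 3 cut fee when i<k.
v[1] = 2
v[2] = max(2+2-3, 8+0) = 8
v[3] = max(2+8-3, 8+2-3, 10+0) = 10
v[4] = max(2+10-3, 8+8-3, 10+2-3, 18+0) = 18
v[5] = max(2+18-3, 8+10-3, 10+8-3, 18+2-3, 15+0) = 17
v[6] = max(2+17-3, 8+18-3, 10+10-3, 18+8-3, 15+2-3, 12+0) = 23
v[7] = max(2+23-3, 8+17-3, 10+18-3, …, 12+2-3, 15+0) = 25
One optimal plan: pieces 4 + 3 (1 cut) → $28 − $3 = $25.

25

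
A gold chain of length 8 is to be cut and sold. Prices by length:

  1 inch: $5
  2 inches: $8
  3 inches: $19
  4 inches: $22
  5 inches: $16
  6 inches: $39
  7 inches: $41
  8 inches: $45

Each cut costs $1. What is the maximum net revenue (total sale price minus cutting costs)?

47

Build net[k] bottom-up: net[k] = max over allowed piece i of (p[i] + net[k−i]) − 1 per cut.
net[1] = 5
net[2] = max(5+5-1, 8+0) = 9
net[3] = max(5+9-1, 8+5-1, 19+0) = 19
net[4] = max(5+19-1, 8+9-1, 19+5-1, 22+0) = 23
net[5] = max(5+23-1, 8+19-1, 19+9-1, 22+5-1, 16+0) = 27
net[6] = max(5+27-1, 8+23-1, 19+19-1, 22+9-1, 16+5-1, 39+0) = 39
net[7] = max(5+39-1, 8+27-1, 19+23-1, …, 39+5-1, 41+0) = 43
net[8] = max(5+43-1, 8+39-1, 19+27-1, …, 41+5-1, 45+0) = 47
One optimal plan: pieces 6 + 1 + 1 (2 cuts) → $49 − $2 = $47.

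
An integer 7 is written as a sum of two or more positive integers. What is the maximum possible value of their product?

12

Define g[k] = max over 1≤i<k of i · max(k−i, g[k−i]); the inner max lets the remainder stay uncut if that's better.
g[2] = 1×max(1,0) = 1×1 = 1
g[3] = max(1×2, 2×1) = 2
g[4] = max(1×3, 2×2, 3×1) = 4
g[5] = max(1×4, 2×3, 3×2, 4×1) = 6
g[6] = max(1×6, 2×4, 3×3, 4×2, 5×1) = 9
g[7] = max(1×9, 2×6, 3×4, 4×3, 5×2, 6×1) = 12
One optimal split: 3 + 2 + 2; product 3×2×2 = 12.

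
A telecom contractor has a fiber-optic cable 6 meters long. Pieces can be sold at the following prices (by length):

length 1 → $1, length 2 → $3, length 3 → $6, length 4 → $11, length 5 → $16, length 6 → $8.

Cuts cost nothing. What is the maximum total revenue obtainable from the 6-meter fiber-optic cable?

17

Consider every possible first cut. r[k] is the best of p[i]+r[k−i] over all sellable i≤k.
r[1] = 1
r[2] = max(1+1, 3+0) = 3
r[3] = max(1+3, 3+1, 6+0) = 6
r[4] = max(1+6, 3+3, 6+1, 11+0) = 11
r[5] = max(1+11, 3+6, 6+3, 11+1, 16+0) = 16
r[6] = max(1+16, 3+11, 6+6, 11+3, 16+1, 8+0) = 17
One optimal cutting: 5 + 1 → $16 + $1 = $17.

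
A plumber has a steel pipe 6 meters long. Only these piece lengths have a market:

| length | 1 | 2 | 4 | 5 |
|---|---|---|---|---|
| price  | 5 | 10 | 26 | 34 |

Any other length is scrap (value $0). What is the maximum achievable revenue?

39

Consider every possible first cut. f[k] is the best of p[i]+f[k−i] over all sellable i≤k.
f[1] = 5
f[2] = 10  (first piece 1, then f[1]=5)
f[3] = 15  (first piece 1, then f[2]=10)
f[4] = 26
f[5] = 34
f[6] = 39  (first piece 1, then f[5]=34)
One optimal cutting: 5 + 1 → $39.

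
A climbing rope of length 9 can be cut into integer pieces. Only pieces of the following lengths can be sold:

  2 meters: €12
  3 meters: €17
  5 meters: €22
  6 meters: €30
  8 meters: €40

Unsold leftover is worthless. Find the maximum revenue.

53

Build f[k] bottom-up: f[k] = max over allowed piece i of (p[i] + f[k−i]).
f[1] = 0
f[2] = 12
f[3] = 17
f[4] = 24  (first piece 2, then f[2]=12)
f[5] = 29  (first piece 2, then f[3]=17)
f[6] = 36  (first piece 2, then f[4]=24)
f[7] = 41  (first piece 2, then f[5]=29)
f[8] = 48  (first piece 2, then f[6]=36)
f[9] = 53  (first piece 2, then f[7]=41)
One optimal cutting: 3 + 2 + 2 + 2 → €53.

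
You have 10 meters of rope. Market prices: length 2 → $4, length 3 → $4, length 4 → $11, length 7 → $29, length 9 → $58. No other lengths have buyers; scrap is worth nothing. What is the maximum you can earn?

58

Build best[k] bottom-up: best[k] = max over allowed piece i of (p[i] + best[k−i]).
best[1] = 0
best[2] = 4
best[3] = max(4+0, 4+0) = 4
best[4] = max(4+4, 4+0, 11+0) = 11
best[5] = max(4+4, 4+4, 11+0) = 11
best[6] = max(4+11, 4+4, 11+4) = 15
best[7] = max(4+11, 4+11, 11+4, 29+0) = 29
best[8] = max(4+15, 4+11, 11+11, 29+0) = 29
best[9] = max(4+29, 4+15, 11+11, 29+4, 58+0) = 58
best[10] = max(4+29, 4+29, 11+15, 29+4, 58+0) = 58
One optimal cutting: pieces 9 with 1 meter of scrap → $58.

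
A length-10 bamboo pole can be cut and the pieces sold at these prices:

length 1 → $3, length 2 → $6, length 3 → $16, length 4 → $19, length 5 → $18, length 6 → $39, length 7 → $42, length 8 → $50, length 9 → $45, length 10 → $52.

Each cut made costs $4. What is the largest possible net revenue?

54

Let r[k] be the best obtainable value from length k. For each k, try every first piece i and keep the best of price[i] + r[k−i] minus the 4 cut fee when i<k.
r[1] = 3
r[2] = 6
r[3] = 16
r[4] = 19
r[5] = 18  (first piece 1, then r[4]=19)
r[6] = 39
r[7] = 42
r[8] = 50
r[9] = 51  (first piece 3, then r[6]=39)
r[10] = 54  (first piece 3, then r[7]=42)
One optimal plan: pieces 7 + 3 (1 cut) → $58 − $4 = $54.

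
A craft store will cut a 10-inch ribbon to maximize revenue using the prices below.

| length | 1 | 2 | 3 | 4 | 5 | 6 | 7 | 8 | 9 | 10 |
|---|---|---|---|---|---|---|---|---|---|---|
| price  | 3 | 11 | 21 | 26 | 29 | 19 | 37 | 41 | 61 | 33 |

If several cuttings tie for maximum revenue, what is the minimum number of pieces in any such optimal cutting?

3

Build r[k] bottom-up: r[k] = max over allowed piece i of (p[i] + r[k−i]).
r[1] = 3
r[2] = max(3+3, 11+0) = 11
r[3] = max(3+11, 11+3, 21+0) = 21
r[4] = max(3+21, 11+11, 21+3, 26+0) = 26
r[5] = max(3+26, 11+21, 21+11, 26+3, 29+0) = 32
r[6] = max(3+32, 11+26, 21+21, 26+11, 29+3, 19+0) = 42
r[7] = max(3+42, 11+32, 21+26, …, 19+3, 37+0) = 47
r[8] = max(3+47, 11+42, 21+32, …, 37+3, 41+0) = 53
r[9] = max(3+53, 11+47, 21+42, …, 41+3, 61+0) = 63
r[10] = max(3+63, 11+53, 21+47, …, 61+3, 33+0) = 68
Maximum revenue is ¢68.
Now minimize piece count subject to staying optimal: for each k, pieces[k] = 1 + min over i with p[i]+r[k−i]=r[k] of pieces[k−i].
pieces[7] = 2
pieces[8] = 3
pieces[9] = 3
pieces[10] = 3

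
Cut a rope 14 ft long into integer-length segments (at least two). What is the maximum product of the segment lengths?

162

Fill prod[k] for k=2..14: at each k try every first piece i and multiply by the better of (k−i) uncut or prod[k−i].
prod[2] = 1·max(1,0) = 1·1 = 1
prod[3] = 1·max(2,1) = 1·2 = 2
prod[4] = 2·max(2,1) = 2·2 = 4
prod[5] = 2·max(3,2) = 2·3 = 6
prod[6] = 3·max(3,2) = 3·3 = 9
prod[7] = 2·max(5,6) = 2·6 = 12
prod[8] = 2·max(6,9) = 2·9 = 18
prod[9] = 3·max(6,9) = 3·9 = 27
prod[10] = 2·max(8,18) = 2·18 = 36
prod[11] = 2·max(9,27) = 2·27 = 54
prod[12] = 3·max(9,27) = 3·27 = 81
prod[13] = 2·max(11,54) = 2·54 = 108
prod[14] = 2·max(12,81) = 2·81 = 162
One optimal split: 3 + 3 + 3 + 3 + 2; product 3·3·3·3·2 = 162.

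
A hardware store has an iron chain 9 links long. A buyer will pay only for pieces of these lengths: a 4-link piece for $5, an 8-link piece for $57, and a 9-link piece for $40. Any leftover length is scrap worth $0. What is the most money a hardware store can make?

57

Consider every possible first cut. f[k] is the best of p[i]+f[k−i] over all sellable i≤k.
f[1] = 0
f[2] = 0
f[3] = 0
f[4] = 5
f[5] = 5
f[6] = 5
f[7] = 5
f[8] = max(5+5, 57+0) = 57
f[9] = max(5+5, 57+0, 40+0) = 57
One optimal cutting: pieces 8 with 1 link of scrap → $57.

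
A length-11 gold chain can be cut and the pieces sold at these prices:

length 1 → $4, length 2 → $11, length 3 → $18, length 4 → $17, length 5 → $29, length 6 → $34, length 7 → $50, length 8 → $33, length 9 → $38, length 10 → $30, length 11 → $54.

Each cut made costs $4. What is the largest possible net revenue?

64

Let net[k] be the best obtainable value from length k. For each k, try every first piece i and keep the best of price[i] + net[k−i] minus the 4 cut fee when i<k.
net[1] = 4
net[2] = 11
net[3] = 18
net[4] = 18  (first piece 1, then net[3]=18)
net[5] = 29
net[6] = 34
net[7] = 50
net[8] = 50  (first piece 1, then net[7]=50)
net[9] = 57  (first piece 2, then net[7]=50)
net[10] = 64  (first piece 3, then net[7]=50)
net[11] = 64  (first piece 1, then net[10]=64)
One optimal plan: pieces 7 + 3 + 1 (2 cuts) → $72 − $8 = $64.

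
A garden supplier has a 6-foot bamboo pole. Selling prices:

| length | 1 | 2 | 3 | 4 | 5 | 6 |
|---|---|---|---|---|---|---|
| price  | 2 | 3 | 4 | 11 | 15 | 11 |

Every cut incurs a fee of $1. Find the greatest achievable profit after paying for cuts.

16

Consider every possible first cut. net[k] is the best of p[i]+net[k−i] over all sellable i≤k, charging 1 whenever i<k.
net[1] = 2
net[2] = max(2+2-1, 3+0) = 3
net[3] = max(2+3-1, 3+2-1, 4+0) = 4
net[4] = max(2+4-1, 3+3-1, 4+2-1, 11+0) = 11
net[5] = max(2+11-1, 3+4-1, 4+3-1, 11+2-1, 15+0) = 15
net[6] = max(2+15-1, 3+11-1, 4+4-1, 11+3-1, 15+2-1, 11+0) = 16
One optimal plan: pieces 5 + 1 (1 cut) → $17 − $1 = $16.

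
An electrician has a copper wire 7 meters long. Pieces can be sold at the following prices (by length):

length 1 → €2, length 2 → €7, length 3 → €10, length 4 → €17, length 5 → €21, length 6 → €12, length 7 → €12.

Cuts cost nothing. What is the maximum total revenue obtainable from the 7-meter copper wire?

Build best[k] bottom-up: best[k] = max over allowed piece i of (p[i] + best[k−i]).
best[1] = 2
best[2] = 7
best[3] = 10
best[4] = 17
best[5] = 21
best[6] = 24  (first piece 2, then best[4]=17)
best[7] = 28  (first piece 2, then best[5]=21)
One optimal cutting: 5 + 2 → €21 + €7 = €28.

28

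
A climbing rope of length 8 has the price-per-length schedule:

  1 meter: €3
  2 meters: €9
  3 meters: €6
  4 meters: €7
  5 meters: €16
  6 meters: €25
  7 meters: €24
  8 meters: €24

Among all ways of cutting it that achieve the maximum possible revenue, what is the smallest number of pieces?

4

Consider every possible first cut. r[k] is the best of p[i]+r[k−i] over all sellable i≤k.
r[1] = 3
r[2] = 9
r[3] = 12  (first piece 1, then r[2]=9)
r[4] = 18  (first piece 2, then r[2]=9)
r[5] = 21  (first piece 1, then r[4]=18)
r[6] = 27  (first piece 2, then r[4]=18)
r[7] = 30  (first piece 1, then r[6]=27)
r[8] = 36  (first piece 2, then r[6]=27)
Maximum revenue is €36.
Now minimize piece count subject to staying optimal: for each k, pieces[k] = 1 + min over i with p[i]+r[k−i]=r[k] of pieces[k−i].
pieces[5] = 3
pieces[6] = 3
pieces[7] = 4
pieces[8] = 4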